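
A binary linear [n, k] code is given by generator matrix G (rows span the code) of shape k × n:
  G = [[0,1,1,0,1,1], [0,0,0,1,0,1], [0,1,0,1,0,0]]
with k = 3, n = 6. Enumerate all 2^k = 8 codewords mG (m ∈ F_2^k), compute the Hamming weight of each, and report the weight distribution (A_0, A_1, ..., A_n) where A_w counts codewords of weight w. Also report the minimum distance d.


Weight distribution: A_0 = 1, A_2 = 4, A_4 = 3. Minimum distance d = 2.

Enumerate all 2^3 = 8 messages m ∈ F_2^3.
For each, compute codeword c = mG in F_2^6, then tally its weight.
  m = 000 → c = 000000, weight = 0.
  m = 100 → c = 011011, weight = 4.
  m = 010 → c = 000101, weight = 2.
  m = 110 → c = 011110, weight = 4.
  m = 001 → c = 010100, weight = 2.
  m = 101 → c = 001111, weight = 4.
  m = 011 → c = 010001, weight = 2.
  m = 111 → c = 001010, weight = 2.
Tally weights:
  weight 0: 1 codewords.
  weight 2: 4 codewords.
  weight 4: 3 codewords.
Minimum distance d = smallest w > 0 with A_w > 0 = 2.
Sanity: Σ A_w = 8 = 2^3 = 8 ✓.


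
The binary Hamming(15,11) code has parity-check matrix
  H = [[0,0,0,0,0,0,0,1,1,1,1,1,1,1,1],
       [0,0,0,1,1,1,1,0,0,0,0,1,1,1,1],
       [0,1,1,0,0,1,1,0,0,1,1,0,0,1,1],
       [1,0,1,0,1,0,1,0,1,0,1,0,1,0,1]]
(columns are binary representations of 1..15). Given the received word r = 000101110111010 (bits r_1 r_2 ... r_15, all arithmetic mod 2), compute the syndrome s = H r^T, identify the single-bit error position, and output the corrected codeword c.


s = (1, 1, 1, 0)^T, error position = 14, corrected codeword c = 000101110111000

Compute s = H r^T mod 2 one row at a time:
  s_1 = 1 + 0 + 1 + 1 + 1 + 0 + 1 + 0 = 5 ≡ 1 (mod 2).
  s_2 = 1 + 0 + 1 + 1 + 1 + 0 + 1 + 0 = 5 ≡ 1 (mod 2).
  s_3 = 0 + 0 + 1 + 1 + 1 + 1 + 1 + 0 = 5 ≡ 1 (mod 2).
  s_4 = 0 + 0 + 0 + 1 + 0 + 1 + 0 + 0 = 2 ≡ 0 (mod 2).
s = (1, 1, 1, 0)^T — this equals column 14 of H (binary 1110), so error is at position 14.
Correct: flip bit 14 of r = 000101110111010 to get c = 000101110111000.


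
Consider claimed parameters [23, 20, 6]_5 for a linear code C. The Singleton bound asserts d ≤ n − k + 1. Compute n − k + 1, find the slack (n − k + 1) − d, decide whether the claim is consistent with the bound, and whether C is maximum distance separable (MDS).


Singleton RHS = n − k + 1 = 4, slack = -2, bound violated (no such code; not MDS).

Singleton bound: d ≤ n − k + 1.
Here n = 23, k = 20, so n − k + 1 = 4.
Given d = 6, check d ≤ 4: NO.
Slack = (n − k + 1) − d = -2.
The slack is negative: d = 6 exceeds n − k + 1 = 4 by 2, so the Singleton bound is violated and no linear [23, 20, 6]_5 code can exist. In particular it is not MDS (MDS requires d = n − k + 1 exactly).
Description: the claimed parameters are [23, 20, 6]_5; such a code would be impossible (violates the Singleton bound).


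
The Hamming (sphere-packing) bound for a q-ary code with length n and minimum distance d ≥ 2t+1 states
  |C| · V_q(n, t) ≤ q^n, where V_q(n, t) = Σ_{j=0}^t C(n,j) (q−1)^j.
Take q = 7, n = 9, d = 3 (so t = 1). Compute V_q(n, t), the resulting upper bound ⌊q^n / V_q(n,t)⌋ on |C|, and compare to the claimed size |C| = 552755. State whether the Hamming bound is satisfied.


V_q(n, t) = 55, q^n = 40353607, Hamming bound = 733701, |C| = 552755 ≤ bound (satisfied).

Step 1: Compute V_q(n, t) = Σ_{j=0}^1 C(n, j) (q−1)^j.
  j = 0: C(9,0)·(6)^0 = 1·1 = 1.
  j = 1: C(9,1)·(6)^1 = 9·6 = 54.
  V_q(n, t) = 1 + 54 = 55.
Step 2: q^n = 7^9 = 40353607.
Step 3: Hamming bound ⌊q^n / V_q(n,t)⌋ = ⌊40353607/55⌋ = 733701.
Step 4: Compare |C| = 552755 to 733701: satisfied.
The claimed |C| lies below the Hamming bound.


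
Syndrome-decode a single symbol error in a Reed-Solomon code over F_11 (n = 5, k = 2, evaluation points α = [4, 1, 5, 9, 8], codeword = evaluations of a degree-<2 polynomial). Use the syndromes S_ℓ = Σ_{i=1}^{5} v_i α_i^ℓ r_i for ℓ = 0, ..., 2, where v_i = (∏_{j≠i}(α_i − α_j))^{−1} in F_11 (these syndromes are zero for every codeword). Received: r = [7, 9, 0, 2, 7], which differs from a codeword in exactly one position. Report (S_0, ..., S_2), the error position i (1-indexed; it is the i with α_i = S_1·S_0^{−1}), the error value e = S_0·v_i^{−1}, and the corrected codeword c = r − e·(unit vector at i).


S = (4, 5, 9), error at position 1, error magnitude e = 2, c = [5, 9, 0, 2, 7].

Step 1: column multipliers v_i = (∏_{j≠i}(α_i − α_j))^{−1} mod 11.
  i = 1 (α = 4): (4−1)(4−5)(4−9)(4−8) = 3·(−1)·(−5)·(−4) = −60 ≡ 6, so v_1 = 6^{−1} = 2 (mod 11).
  i = 2 (α = 1): (1−4)(1−5)(1−9)(1−8) = (−3)·(−4)·(−8)·(−7) = 672 ≡ 1, so v_2 = 1^{−1} = 1 (mod 11).
  i = 3 (α = 5): (5−4)(5−1)(5−9)(5−8) = 1·4·(−4)·(−3) = 48 ≡ 4, so v_3 = 4^{−1} = 3 (mod 11).
  i = 4 (α = 9): (9−4)(9−1)(9−5)(9−8) = 5·8·4·1 = 160 ≡ 6, so v_4 = 6^{−1} = 2 (mod 11).
  i = 5 (α = 8): (8−4)(8−1)(8−5)(8−9) = 4·7·3·(−1) = −84 ≡ 4, so v_5 = 4^{−1} = 3 (mod 11).
  v = [2, 1, 3, 2, 3].
Step 2: syndromes of r = [7, 9, 0, 2, 7] (all sums mod 11).
  S_0 = Σ v_i r_i = 2·7 + 1·9 + 3·0 + 2·2 + 3·7 = 48 ≡ 4.
  S_1 = Σ v_i α_i r_i = 2·4·7 + 1·1·9 + 3·5·0 + 2·9·2 + 3·8·7 = 269 ≡ 5.
  α_i^2 mod 11 = [5, 1, 3, 4, 9].
  S_2 = Σ v_i α_i^2 r_i = 2·5·7 + 1·1·9 + 3·3·0 + 2·4·2 + 3·9·7 = 284 ≡ 9.
  S = (4, 5, 9) ≠ 0, so r is not a codeword (an error is present).
Step 3: locate the error. For a single error e at position i, S_ℓ = v_i·e·α_i^ℓ, so α_err = S_1/S_0.
  S_0^{−1} = 4^{−1} = 3 (mod 11), so α_err = 5·3 = 15 ≡ 4 = α_1. Error position i = 1.
  Consistency check: S_2/S_1 = 9·9 = 81 ≡ 4 = α_err ✓ (single-error assumption holds).
Step 4: error magnitude e = S_0/v_1 = S_0·∏_{j≠1}(α_1 − α_j) = 4·6 = 24 ≡ 2 (mod 11).
Step 5: correct position 1: c_1 = r_1 − e = 7 − 2 ≡ 5 (mod 11). Hence c = [5, 9, 0, 2, 7].
  Check: interpolating c through the α_i gives m(x) = 3 + 6·x (degree < 2) with m(α_i) = c_i for every i, so c is indeed a codeword.


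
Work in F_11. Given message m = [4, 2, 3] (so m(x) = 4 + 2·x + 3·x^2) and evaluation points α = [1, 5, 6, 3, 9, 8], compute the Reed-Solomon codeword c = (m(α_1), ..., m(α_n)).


c = [9, 1, 3, 4, 1, 3]

Message polynomial: m(x) = 4 + 2·x + 3·x^2 (mod 11).
For each evaluation point α_i, compute m(α_i) mod 11:
  α_1 = 1: Horner steps 3 → 5 → 9, so m(1) = 9.
  α_2 = 5: Horner steps 3 → 6 → 1, so m(5) = 1.
  α_3 = 6: Horner steps 3 → 9 → 3, so m(6) = 3.
  α_4 = 3: Horner steps 3 → 0 → 4, so m(3) = 4.
  α_5 = 9: Horner steps 3 → 7 → 1, so m(9) = 1.
  α_6 = 8: Horner steps 3 → 4 → 3, so m(8) = 3.
Codeword c = [9, 1, 3, 4, 1, 3] ∈ F_11^6.


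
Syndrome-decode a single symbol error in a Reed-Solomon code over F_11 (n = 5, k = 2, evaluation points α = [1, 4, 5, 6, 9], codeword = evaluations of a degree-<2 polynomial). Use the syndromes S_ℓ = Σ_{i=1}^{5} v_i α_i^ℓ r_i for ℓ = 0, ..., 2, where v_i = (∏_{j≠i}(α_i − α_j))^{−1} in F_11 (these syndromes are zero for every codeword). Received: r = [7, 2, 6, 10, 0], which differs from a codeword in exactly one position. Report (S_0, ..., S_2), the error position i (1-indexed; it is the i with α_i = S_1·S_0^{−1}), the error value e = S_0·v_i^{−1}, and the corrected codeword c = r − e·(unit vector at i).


S = (4, 4, 4), error at position 1, error magnitude e = 6, c = [1, 2, 6, 10, 0].

Step 1: column multipliers v_i = (∏_{j≠i}(α_i − α_j))^{−1} mod 11.
  i = 1 (α = 1): (1−4)(1−5)(1−6)(1−9) = (−3)·(−4)·(−5)·(−8) = 480 ≡ 7, so v_1 = 7^{−1} = 8 (mod 11).
  i = 2 (α = 4): (4−1)(4−5)(4−6)(4−9) = 3·(−1)·(−2)·(−5) = −30 ≡ 3, so v_2 = 3^{−1} = 4 (mod 11).
  i = 3 (α = 5): (5−1)(5−4)(5−6)(5−9) = 4·1·(−1)·(−4) = 16 ≡ 5, so v_3 = 5^{−1} = 9 (mod 11).
  i = 4 (α = 6): (6−1)(6−4)(6−5)(6−9) = 5·2·1·(−3) = −30 ≡ 3, so v_4 = 3^{−1} = 4 (mod 11).
  i = 5 (α = 9): (9−1)(9−4)(9−5)(9−6) = 8·5·4·3 = 480 ≡ 7, so v_5 = 7^{−1} = 8 (mod 11).
  v = [8, 4, 9, 4, 8].
Step 2: syndromes of r = [7, 2, 6, 10, 0] (all sums mod 11).
  S_0 = Σ v_i r_i = 8·7 + 4·2 + 9·6 + 4·10 + 8·0 = 158 ≡ 4.
  S_1 = Σ v_i α_i r_i = 8·1·7 + 4·4·2 + 9·5·6 + 4·6·10 + 8·9·0 = 598 ≡ 4.
  α_i^2 mod 11 = [1, 5, 3, 3, 4].
  S_2 = Σ v_i α_i^2 r_i = 8·1·7 + 4·5·2 + 9·3·6 + 4·3·10 + 8·4·0 = 378 ≡ 4.
  S = (4, 4, 4) ≠ 0, so r is not a codeword (an error is present).
Step 3: locate the error. For a single error e at position i, S_ℓ = v_i·e·α_i^ℓ, so α_err = S_1/S_0.
  S_0^{−1} = 4^{−1} = 3 (mod 11), so α_err = 4·3 = 12 ≡ 1 = α_1. Error position i = 1.
  Consistency check: S_2/S_1 = 4·3 = 12 ≡ 1 = α_err ✓ (single-error assumption holds).
Step 4: error magnitude e = S_0/v_1 = S_0·∏_{j≠1}(α_1 − α_j) = 4·7 = 28 ≡ 6 (mod 11).
Step 5: correct position 1: c_1 = r_1 − e = 7 − 6 ≡ 1 (mod 11). Hence c = [1, 2, 6, 10, 0].
  Check: interpolating c through the α_i gives m(x) = 8 + 4·x (degree < 2) with m(α_i) = c_i for every i, so c is indeed a codeword.


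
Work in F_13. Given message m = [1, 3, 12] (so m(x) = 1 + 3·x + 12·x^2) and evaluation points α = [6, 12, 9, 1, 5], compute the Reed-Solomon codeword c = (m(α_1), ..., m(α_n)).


c = [9, 10, 12, 3, 4]

Message polynomial: m(x) = 1 + 3·x + 12·x^2 (mod 13).
For each evaluation point α_i, compute m(α_i) mod 13:
  α_1 = 6: Horner steps 12 → 10 → 9, so m(6) = 9.
  α_2 = 12: Horner steps 12 → 4 → 10, so m(12) = 10.
  α_3 = 9: Horner steps 12 → 7 → 12, so m(9) = 12.
  α_4 = 1: Horner steps 12 → 2 → 3, so m(1) = 3.
  α_5 = 5: Horner steps 12 → 11 → 4, so m(5) = 4.
Codeword c = [9, 10, 12, 3, 4] ∈ F_13^5.


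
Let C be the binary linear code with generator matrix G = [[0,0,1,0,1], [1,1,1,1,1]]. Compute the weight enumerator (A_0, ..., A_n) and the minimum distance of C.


Weight distribution: A_0 = 1, A_2 = 1, A_3 = 1, A_5 = 1. Minimum distance d = 2.

Enumerate all 2^2 = 4 messages m ∈ F_2^2.
For each, compute codeword c = mG in F_2^5, then tally its weight.
  m = 00 → c = 00000, weight = 0.
  m = 10 → c = 00101, weight = 2.
  m = 01 → c = 11111, weight = 5.
  m = 11 → c = 11010, weight = 3.
Tally weights:
  weight 0: 1 codewords.
  weight 2: 1 codewords.
  weight 3: 1 codewords.
  weight 5: 1 codewords.
Minimum distance d = smallest w > 0 with A_w > 0 = 2.
Sanity: Σ A_w = 4 = 2^2 = 4 ✓.


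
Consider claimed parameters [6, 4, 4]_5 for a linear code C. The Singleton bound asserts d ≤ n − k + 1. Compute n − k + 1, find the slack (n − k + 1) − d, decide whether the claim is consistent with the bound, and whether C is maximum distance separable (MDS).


Singleton RHS = n − k + 1 = 3, slack = -1, bound violated (no such code; not MDS).

Singleton bound: d ≤ n − k + 1.
Here n = 6, k = 4, so n − k + 1 = 3.
Given d = 4, check d ≤ 3: NO.
Slack = (n − k + 1) − d = -1.
The slack is negative: d = 4 exceeds n − k + 1 = 3 by 1, so the Singleton bound is violated and no linear [6, 4, 4]_5 code can exist. In particular it is not MDS (MDS requires d = n − k + 1 exactly).
Description: the claimed parameters are [6, 4, 4]_5; such a code would be impossible (violates the Singleton bound).


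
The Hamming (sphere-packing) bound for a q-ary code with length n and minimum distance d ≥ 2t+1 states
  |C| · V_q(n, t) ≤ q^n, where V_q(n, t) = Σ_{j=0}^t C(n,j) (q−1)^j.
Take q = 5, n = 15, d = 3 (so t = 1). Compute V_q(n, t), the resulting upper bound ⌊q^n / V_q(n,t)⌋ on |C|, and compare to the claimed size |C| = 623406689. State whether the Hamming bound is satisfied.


V_q(n, t) = 61, q^n = 30517578125, Hamming bound = 500288165, |C| = 623406689 > bound (violated).

Step 1: Compute V_q(n, t) = Σ_{j=0}^1 C(n, j) (q−1)^j.
  j = 0: C(15,0)·(4)^0 = 1·1 = 1.
  j = 1: C(15,1)·(4)^1 = 15·4 = 60.
  V_q(n, t) = 1 + 60 = 61.
Step 2: q^n = 5^15 = 30517578125.
Step 3: Hamming bound ⌊q^n / V_q(n,t)⌋ = ⌊30517578125/61⌋ = 500288165.
Step 4: Compare |C| = 623406689 to 500288165: violated.
The claimed |C| lies above the Hamming bound, so no 5-ary code of length 15 with d ≥ 3 can have 623406689 codewords.


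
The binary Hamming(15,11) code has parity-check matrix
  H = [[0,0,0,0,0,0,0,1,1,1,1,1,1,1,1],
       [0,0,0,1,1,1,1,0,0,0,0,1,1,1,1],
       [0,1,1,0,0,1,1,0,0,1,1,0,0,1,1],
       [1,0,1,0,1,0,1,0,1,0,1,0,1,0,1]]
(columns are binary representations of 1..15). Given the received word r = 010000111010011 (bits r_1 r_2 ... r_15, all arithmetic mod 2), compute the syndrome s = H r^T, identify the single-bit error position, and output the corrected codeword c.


s = (1, 1, 1, 0)^T, error position = 14, corrected codeword c = 010000111010001

Compute s = H r^T mod 2 one row at a time:
  s_1 = 1 + 1 + 0 + 1 + 0 + 0 + 1 + 1 = 5 ≡ 1 (mod 2).
  s_2 = 0 + 0 + 0 + 1 + 0 + 0 + 1 + 1 = 3 ≡ 1 (mod 2).
  s_3 = 1 + 0 + 0 + 1 + 0 + 1 + 1 + 1 = 5 ≡ 1 (mod 2).
  s_4 = 0 + 0 + 0 + 1 + 1 + 1 + 0 + 1 = 4 ≡ 0 (mod 2).
s = (1, 1, 1, 0)^T — this equals column 14 of H (binary 1110), so error is at position 14.
Correct: flip bit 14 of r = 010000111010011 to get c = 010000111010001.


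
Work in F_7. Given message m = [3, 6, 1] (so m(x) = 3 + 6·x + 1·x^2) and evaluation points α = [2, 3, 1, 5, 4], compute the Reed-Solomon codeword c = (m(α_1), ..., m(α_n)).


c = [5, 2, 3, 2, 1]

Message polynomial: m(x) = 3 + 6·x + 1·x^2 (mod 7).
For each evaluation point α_i, compute m(α_i) mod 7:
  α_1 = 2: Horner steps 1 → 1 → 5, so m(2) = 5.
  α_2 = 3: Horner steps 1 → 2 → 2, so m(3) = 2.
  α_3 = 1: Horner steps 1 → 0 → 3, so m(1) = 3.
  α_4 = 5: Horner steps 1 → 4 → 2, so m(5) = 2.
  α_5 = 4: Horner steps 1 → 3 → 1, so m(4) = 1.
Codeword c = [5, 2, 3, 2, 1] ∈ F_7^5.


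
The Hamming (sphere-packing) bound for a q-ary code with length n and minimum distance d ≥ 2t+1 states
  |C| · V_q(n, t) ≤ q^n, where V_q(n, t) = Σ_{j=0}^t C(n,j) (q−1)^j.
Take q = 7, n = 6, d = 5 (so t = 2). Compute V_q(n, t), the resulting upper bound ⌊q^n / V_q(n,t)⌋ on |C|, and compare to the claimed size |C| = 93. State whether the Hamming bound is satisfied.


V_q(n, t) = 577, q^n = 117649, Hamming bound = 203, |C| = 93 ≤ bound (satisfied).

Step 1: Compute V_q(n, t) = Σ_{j=0}^2 C(n, j) (q−1)^j.
  j = 0: C(6,0)·(6)^0 = 1·1 = 1.
  j = 1: C(6,1)·(6)^1 = 6·6 = 36.
  j = 2: C(6,2)·(6)^2 = 15·36 = 540.
  V_q(n, t) = 1 + 36 + 540 = 577.
Step 2: q^n = 7^6 = 117649.
Step 3: Hamming bound ⌊q^n / V_q(n,t)⌋ = ⌊117649/577⌋ = 203.
Step 4: Compare |C| = 93 to 203: satisfied.
The claimed |C| lies below the Hamming bound.


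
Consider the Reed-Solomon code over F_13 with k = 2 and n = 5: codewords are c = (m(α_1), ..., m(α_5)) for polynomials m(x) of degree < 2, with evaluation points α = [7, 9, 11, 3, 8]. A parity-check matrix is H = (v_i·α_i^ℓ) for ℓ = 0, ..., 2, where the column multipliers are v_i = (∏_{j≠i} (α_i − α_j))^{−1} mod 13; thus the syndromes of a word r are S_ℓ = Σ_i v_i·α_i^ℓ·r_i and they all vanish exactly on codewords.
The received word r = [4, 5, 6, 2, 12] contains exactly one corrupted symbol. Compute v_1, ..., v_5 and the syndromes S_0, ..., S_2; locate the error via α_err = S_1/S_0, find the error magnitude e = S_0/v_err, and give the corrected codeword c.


S = (7, 4, 6), error at position 5, error magnitude e = 1, c = [4, 5, 6, 2, 11].

Step 1: column multipliers v_i = (∏_{j≠i}(α_i − α_j))^{−1} mod 13.
  i = 1 (α = 7): (7−9)(7−11)(7−3)(7−8) = (−2)·(−4)·4·(−1) = −32 ≡ 7, so v_1 = 7^{−1} = 2 (mod 13).
  i = 2 (α = 9): (9−7)(9−11)(9−3)(9−8) = 2·(−2)·6·1 = −24 ≡ 2, so v_2 = 2^{−1} = 7 (mod 13).
  i = 3 (α = 11): (11−7)(11−9)(11−3)(11−8) = 4·2·8·3 = 192 ≡ 10, so v_3 = 10^{−1} = 4 (mod 13).
  i = 4 (α = 3): (3−7)(3−9)(3−11)(3−8) = (−4)·(−6)·(−8)·(−5) = 960 ≡ 11, so v_4 = 11^{−1} = 6 (mod 13).
  i = 5 (α = 8): (8−7)(8−9)(8−11)(8−3) = 1·(−1)·(−3)·5 = 15 ≡ 2, so v_5 = 2^{−1} = 7 (mod 13).
  v = [2, 7, 4, 6, 7].
Step 2: syndromes of r = [4, 5, 6, 2, 12] (all sums mod 13).
  S_0 = Σ v_i r_i = 2·4 + 7·5 + 4·6 + 6·2 + 7·12 = 163 ≡ 7.
  S_1 = Σ v_i α_i r_i = 2·7·4 + 7·9·5 + 4·11·6 + 6·3·2 + 7·8·12 = 1343 ≡ 4.
  α_i^2 mod 13 = [10, 3, 4, 9, 12].
  S_2 = Σ v_i α_i^2 r_i = 2·10·4 + 7·3·5 + 4·4·6 + 6·9·2 + 7·12·12 = 1397 ≡ 6.
  S = (7, 4, 6) ≠ 0, so r is not a codeword (an error is present).
Step 3: locate the error. For a single error e at position i, S_ℓ = v_i·e·α_i^ℓ, so α_err = S_1/S_0.
  S_0^{−1} = 7^{−1} = 2 (mod 13), so α_err = 4·2 = 8 ≡ 8 = α_5. Error position i = 5.
  Consistency check: S_2/S_1 = 6·10 = 60 ≡ 8 = α_err ✓ (single-error assumption holds).
Step 4: error magnitude e = S_0/v_5 = S_0·∏_{j≠5}(α_5 − α_j) = 7·2 = 14 ≡ 1 (mod 13).
Step 5: correct position 5: c_5 = r_5 − e = 12 − 1 ≡ 11 (mod 13). Hence c = [4, 5, 6, 2, 11].
  Check: interpolating c through the α_i gives m(x) = 7 + 7·x (degree < 2) with m(α_i) = c_i for every i, so c is indeed a codeword.


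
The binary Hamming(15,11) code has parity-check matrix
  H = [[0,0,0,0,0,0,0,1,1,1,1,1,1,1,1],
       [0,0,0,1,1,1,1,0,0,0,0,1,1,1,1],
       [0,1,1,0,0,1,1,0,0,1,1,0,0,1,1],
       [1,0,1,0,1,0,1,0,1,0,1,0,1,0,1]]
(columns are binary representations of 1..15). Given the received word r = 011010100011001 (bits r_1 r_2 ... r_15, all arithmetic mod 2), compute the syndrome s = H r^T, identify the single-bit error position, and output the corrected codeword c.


s = (1, 0, 1, 1)^T, error position = 11, corrected codeword c = 011010100001001

Compute s = H r^T mod 2 one row at a time:
  s_1 = 0 + 0 + 0 + 1 + 1 + 0 + 0 + 1 = 3 ≡ 1 (mod 2).
  s_2 = 0 + 1 + 0 + 1 + 1 + 0 + 0 + 1 = 4 ≡ 0 (mod 2).
  s_3 = 1 + 1 + 0 + 1 + 0 + 1 + 0 + 1 = 5 ≡ 1 (mod 2).
  s_4 = 0 + 1 + 1 + 1 + 0 + 1 + 0 + 1 = 5 ≡ 1 (mod 2).
s = (1, 0, 1, 1)^T — this equals column 11 of H (binary 1011), so error is at position 11.
Correct: flip bit 11 of r = 011010100011001 to get c = 011010100001001.


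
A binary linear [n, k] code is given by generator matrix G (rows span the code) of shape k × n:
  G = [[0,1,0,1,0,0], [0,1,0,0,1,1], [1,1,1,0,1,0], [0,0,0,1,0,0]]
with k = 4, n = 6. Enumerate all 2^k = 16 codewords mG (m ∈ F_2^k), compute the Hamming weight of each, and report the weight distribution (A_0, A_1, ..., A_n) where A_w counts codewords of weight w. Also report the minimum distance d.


Weight distribution: A_0 = 1, A_1 = 2, A_2 = 2, A_3 = 4, A_4 = 5, A_5 = 2. Minimum distance d = 1.

Enumerate all 2^4 = 16 messages m ∈ F_2^4.
For each, compute codeword c = mG in F_2^6, then tally its weight.
  m = 0000 → c = 000000, weight = 0.
  m = 1000 → c = 010100, weight = 2.
  m = 0100 → c = 010011, weight = 3.
  m = 1100 → c = 000111, weight = 3.
  m = 0010 → c = 111010, weight = 4.
  m = 1010 → c = 101110, weight = 4.
  m = 0110 → c = 101001, weight = 3.
  m = 1110 → c = 111101, weight = 5.
  m = 0001 → c = 000100, weight = 1.
  m = 1001 → c = 010000, weight = 1.
  m = 0101 → c = 010111, weight = 4.
  m = 1101 → c = 000011, weight = 2.
  m = 0011 → c = 111110, weight = 5.
  m = 1011 → c = 101010, weight = 3.
  m = 0111 → c = 101101, weight = 4.
  m = 1111 → c = 111001, weight = 4.
Tally weights:
  weight 0: 1 codewords.
  weight 1: 2 codewords.
  weight 2: 2 codewords.
  weight 3: 4 codewords.
  weight 4: 5 codewords.
  weight 5: 2 codewords.
Minimum distance d = smallest w > 0 with A_w > 0 = 1.
Sanity: Σ A_w = 16 = 2^4 = 16 ✓.


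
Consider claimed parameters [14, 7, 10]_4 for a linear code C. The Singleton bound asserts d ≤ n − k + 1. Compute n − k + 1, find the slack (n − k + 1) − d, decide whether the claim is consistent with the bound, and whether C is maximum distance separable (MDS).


Singleton RHS = n − k + 1 = 8, slack = -2, bound violated (no such code; not MDS).

Singleton bound: d ≤ n − k + 1.
Here n = 14, k = 7, so n − k + 1 = 8.
Given d = 10, check d ≤ 8: NO.
Slack = (n − k + 1) − d = -2.
The slack is negative: d = 10 exceeds n − k + 1 = 8 by 2, so the Singleton bound is violated and no linear [14, 7, 10]_4 code can exist. In particular it is not MDS (MDS requires d = n − k + 1 exactly).
Description: the claimed parameters are [14, 7, 10]_4; such a code would be impossible (violates the Singleton bound).


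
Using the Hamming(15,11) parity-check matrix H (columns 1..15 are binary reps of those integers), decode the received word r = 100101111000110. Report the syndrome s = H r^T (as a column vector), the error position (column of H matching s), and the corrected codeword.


s = (0, 1, 1, 0)^T, error position = 6, corrected codeword c = 100100111000110

Compute s = H r^T mod 2 one row at a time:
  s_1 = 1 + 1 + 0 + 0 + 0 + 1 + 1 + 0 = 4 ≡ 0 (mod 2).
  s_2 = 1 + 0 + 1 + 1 + 0 + 1 + 1 + 0 = 5 ≡ 1 (mod 2).
  s_3 = 0 + 0 + 1 + 1 + 0 + 0 + 1 + 0 = 3 ≡ 1 (mod 2).
  s_4 = 1 + 0 + 0 + 1 + 1 + 0 + 1 + 0 = 4 ≡ 0 (mod 2).
s = (0, 1, 1, 0)^T — this equals column 6 of H (binary 0110), so error is at position 6.
Correct: flip bit 6 of r = 100101111000110 to get c = 100100111000110.


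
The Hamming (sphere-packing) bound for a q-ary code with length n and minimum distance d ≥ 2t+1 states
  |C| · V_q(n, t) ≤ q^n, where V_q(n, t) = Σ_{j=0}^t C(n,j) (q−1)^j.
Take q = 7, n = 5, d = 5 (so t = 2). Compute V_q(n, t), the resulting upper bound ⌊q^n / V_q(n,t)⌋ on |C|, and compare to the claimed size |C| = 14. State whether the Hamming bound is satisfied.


V_q(n, t) = 391, q^n = 16807, Hamming bound = 42, |C| = 14 ≤ bound (satisfied).

Step 1: Compute V_q(n, t) = Σ_{j=0}^2 C(n, j) (q−1)^j.
  j = 0: C(5,0)·(6)^0 = 1·1 = 1.
  j = 1: C(5,1)·(6)^1 = 5·6 = 30.
  j = 2: C(5,2)·(6)^2 = 10·36 = 360.
  V_q(n, t) = 1 + 30 + 360 = 391.
Step 2: q^n = 7^5 = 16807.
Step 3: Hamming bound ⌊q^n / V_q(n,t)⌋ = ⌊16807/391⌋ = 42.
Step 4: Compare |C| = 14 to 42: satisfied.
The claimed |C| lies below the Hamming bound.


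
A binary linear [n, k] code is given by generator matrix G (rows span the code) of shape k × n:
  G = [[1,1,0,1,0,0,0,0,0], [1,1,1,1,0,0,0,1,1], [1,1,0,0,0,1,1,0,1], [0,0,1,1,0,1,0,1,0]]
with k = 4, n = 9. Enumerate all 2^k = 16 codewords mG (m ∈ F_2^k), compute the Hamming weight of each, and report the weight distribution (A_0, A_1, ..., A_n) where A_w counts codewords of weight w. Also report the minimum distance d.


Weight distribution: A_0 = 1, A_1 = 1, A_3 = 3, A_4 = 5, A_5 = 3, A_6 = 2, A_7 = 1. Minimum distance d = 1.

Enumerate all 2^4 = 16 messages m ∈ F_2^4.
For each, compute codeword c = mG in F_2^9, then tally its weight.
  m = 0000 → c = 000000000, weight = 0.
  m = 1000 → c = 110100000, weight = 3.
  m = 0100 → c = 111100011, weight = 6.
  m = 1100 → c = 001000011, weight = 3.
  m = 0010 → c = 110001101, weight = 5.
  m = 1010 → c = 000101101, weight = 4.
  m = 0110 → c = 001101110, weight = 5.
  m = 1110 → c = 111001110, weight = 6.
  m = 0001 → c = 001101010, weight = 4.
  m = 1001 → c = 111001010, weight = 5.
  m = 0101 → c = 110001001, weight = 4.
  m = 1101 → c = 000101001, weight = 3.
  m = 0011 → c = 111100111, weight = 7.
  m = 1011 → c = 001000111, weight = 4.
  m = 0111 → c = 000000100, weight = 1.
  m = 1111 → c = 110100100, weight = 4.
Tally weights:
  weight 0: 1 codewords.
  weight 1: 1 codewords.
  weight 3: 3 codewords.
  weight 4: 5 codewords.
  weight 5: 3 codewords.
  weight 6: 2 codewords.
  weight 7: 1 codewords.
Minimum distance d = smallest w > 0 with A_w > 0 = 1.
Sanity: Σ A_w = 16 = 2^4 = 16 ✓.


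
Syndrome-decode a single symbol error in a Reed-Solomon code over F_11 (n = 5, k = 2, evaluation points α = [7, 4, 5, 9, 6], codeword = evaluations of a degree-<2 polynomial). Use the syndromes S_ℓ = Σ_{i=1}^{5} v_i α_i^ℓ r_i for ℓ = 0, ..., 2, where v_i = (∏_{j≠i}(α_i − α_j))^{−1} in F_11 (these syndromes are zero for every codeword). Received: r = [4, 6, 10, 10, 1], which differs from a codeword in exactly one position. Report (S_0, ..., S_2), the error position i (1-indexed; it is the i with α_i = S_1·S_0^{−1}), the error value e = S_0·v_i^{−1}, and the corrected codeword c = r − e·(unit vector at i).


S = (4, 9, 1), error at position 3, error magnitude e = 1, c = [4, 6, 9, 10, 1].

Step 1: column multipliers v_i = (∏_{j≠i}(α_i − α_j))^{−1} mod 11.
  i = 1 (α = 7): (7−4)(7−5)(7−9)(7−6) = 3·2·(−2)·1 = −12 ≡ 10, so v_1 = 10^{−1} = 10 (mod 11).
  i = 2 (α = 4): (4−7)(4−5)(4−9)(4−6) = (−3)·(−1)·(−5)·(−2) = 30 ≡ 8, so v_2 = 8^{−1} = 7 (mod 11).
  i = 3 (α = 5): (5−7)(5−4)(5−9)(5−6) = (−2)·1·(−4)·(−1) = −8 ≡ 3, so v_3 = 3^{−1} = 4 (mod 11).
  i = 4 (α = 9): (9−7)(9−4)(9−5)(9−6) = 2·5·4·3 = 120 ≡ 10, so v_4 = 10^{−1} = 10 (mod 11).
  i = 5 (α = 6): (6−7)(6−4)(6−5)(6−9) = (−1)·2·1·(−3) = 6 ≡ 6, so v_5 = 6^{−1} = 2 (mod 11).
  v = [10, 7, 4, 10, 2].
Step 2: syndromes of r = [4, 6, 10, 10, 1] (all sums mod 11).
  S_0 = Σ v_i r_i = 10·4 + 7·6 + 4·10 + 10·10 + 2·1 = 224 ≡ 4.
  S_1 = Σ v_i α_i r_i = 10·7·4 + 7·4·6 + 4·5·10 + 10·9·10 + 2·6·1 = 1560 ≡ 9.
  α_i^2 mod 11 = [5, 5, 3, 4, 3].
  S_2 = Σ v_i α_i^2 r_i = 10·5·4 + 7·5·6 + 4·3·10 + 10·4·10 + 2·3·1 = 936 ≡ 1.
  S = (4, 9, 1) ≠ 0, so r is not a codeword (an error is present).
Step 3: locate the error. For a single error e at position i, S_ℓ = v_i·e·α_i^ℓ, so α_err = S_1/S_0.
  S_0^{−1} = 4^{−1} = 3 (mod 11), so α_err = 9·3 = 27 ≡ 5 = α_3. Error position i = 3.
  Consistency check: S_2/S_1 = 1·5 = 5 ≡ 5 = α_err ✓ (single-error assumption holds).
Step 4: error magnitude e = S_0/v_3 = S_0·∏_{j≠3}(α_3 − α_j) = 4·3 = 12 ≡ 1 (mod 11).
Step 5: correct position 3: c_3 = r_3 − e = 10 − 1 ≡ 9 (mod 11). Hence c = [4, 6, 9, 10, 1].
  Check: interpolating c through the α_i gives m(x) = 5 + 3·x (degree < 2) with m(α_i) = c_i for every i, so c is indeed a codeword.


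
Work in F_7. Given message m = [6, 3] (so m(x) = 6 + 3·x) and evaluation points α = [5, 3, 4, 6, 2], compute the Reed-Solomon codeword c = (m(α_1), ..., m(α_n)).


c = [0, 1, 4, 3, 5]

Message polynomial: m(x) = 6 + 3·x (mod 7).
For each evaluation point α_i, compute m(α_i) mod 7:
  α_1 = 5: Horner steps 3 → 0, so m(5) = 0.
  α_2 = 3: Horner steps 3 → 1, so m(3) = 1.
  α_3 = 4: Horner steps 3 → 4, so m(4) = 4.
  α_4 = 6: Horner steps 3 → 3, so m(6) = 3.
  α_5 = 2: Horner steps 3 → 5, so m(2) = 5.
Codeword c = [0, 1, 4, 3, 5] ∈ F_7^5.


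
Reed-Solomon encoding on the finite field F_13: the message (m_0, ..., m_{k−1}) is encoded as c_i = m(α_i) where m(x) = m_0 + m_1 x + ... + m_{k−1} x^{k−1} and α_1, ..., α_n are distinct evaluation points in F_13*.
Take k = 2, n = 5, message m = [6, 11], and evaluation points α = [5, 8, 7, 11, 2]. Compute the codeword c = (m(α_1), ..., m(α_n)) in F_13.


c = [9, 3, 5, 10, 2]

Message polynomial: m(x) = 6 + 11·x (mod 13).
For each evaluation point α_i, compute m(α_i) mod 13:
  α_1 = 5: Horner steps 11 → 9, so m(5) = 9.
  α_2 = 8: Horner steps 11 → 3, so m(8) = 3.
  α_3 = 7: Horner steps 11 → 5, so m(7) = 5.
  α_4 = 11: Horner steps 11 → 10, so m(11) = 10.
  α_5 = 2: Horner steps 11 → 2, so m(2) = 2.
Codeword c = [9, 3, 5, 10, 2] ∈ F_13^5.


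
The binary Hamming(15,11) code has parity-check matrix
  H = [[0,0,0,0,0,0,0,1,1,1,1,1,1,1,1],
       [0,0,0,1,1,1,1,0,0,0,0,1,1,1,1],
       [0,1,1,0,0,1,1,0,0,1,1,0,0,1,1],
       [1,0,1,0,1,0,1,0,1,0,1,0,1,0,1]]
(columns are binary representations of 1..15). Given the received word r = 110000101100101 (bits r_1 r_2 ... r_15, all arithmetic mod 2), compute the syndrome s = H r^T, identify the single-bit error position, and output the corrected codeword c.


s = (0, 1, 0, 1)^T, error position = 5, corrected codeword c = 110010101100101

Compute s = H r^T mod 2 one row at a time:
  s_1 = 0 + 1 + 1 + 0 + 0 + 1 + 0 + 1 = 4 ≡ 0 (mod 2).
  s_2 = 0 + 0 + 0 + 1 + 0 + 1 + 0 + 1 = 3 ≡ 1 (mod 2).
  s_3 = 1 + 0 + 0 + 1 + 1 + 0 + 0 + 1 = 4 ≡ 0 (mod 2).
  s_4 = 1 + 0 + 0 + 1 + 1 + 0 + 1 + 1 = 5 ≡ 1 (mod 2).
s = (0, 1, 0, 1)^T — this equals column 5 of H (binary 0101), so error is at position 5.
Correct: flip bit 5 of r = 110000101100101 to get c = 110010101100101.


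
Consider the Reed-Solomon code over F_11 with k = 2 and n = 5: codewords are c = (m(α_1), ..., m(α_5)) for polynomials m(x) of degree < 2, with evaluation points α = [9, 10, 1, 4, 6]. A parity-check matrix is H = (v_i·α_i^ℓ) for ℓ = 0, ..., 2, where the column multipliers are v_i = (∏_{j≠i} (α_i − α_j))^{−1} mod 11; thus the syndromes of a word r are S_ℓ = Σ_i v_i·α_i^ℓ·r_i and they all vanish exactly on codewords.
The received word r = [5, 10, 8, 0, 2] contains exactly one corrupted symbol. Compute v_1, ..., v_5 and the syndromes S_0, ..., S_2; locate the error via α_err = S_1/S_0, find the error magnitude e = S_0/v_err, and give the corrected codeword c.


S = (10, 1, 10), error at position 2, error magnitude e = 4, c = [5, 6, 8, 0, 2].

Step 1: column multipliers v_i = (∏_{j≠i}(α_i − α_j))^{−1} mod 11.
  i = 1 (α = 9): (9−10)(9−1)(9−4)(9−6) = (−1)·8·5·3 = −120 ≡ 1, so v_1 = 1^{−1} = 1 (mod 11).
  i = 2 (α = 10): (10−9)(10−1)(10−4)(10−6) = 1·9·6·4 = 216 ≡ 7, so v_2 = 7^{−1} = 8 (mod 11).
  i = 3 (α = 1): (1−9)(1−10)(1−4)(1−6) = (−8)·(−9)·(−3)·(−5) = 1080 ≡ 2, so v_3 = 2^{−1} = 6 (mod 11).
  i = 4 (α = 4): (4−9)(4−10)(4−1)(4−6) = (−5)·(−6)·3·(−2) = −180 ≡ 7, so v_4 = 7^{−1} = 8 (mod 11).
  i = 5 (α = 6): (6−9)(6−10)(6−1)(6−4) = (−3)·(−4)·5·2 = 120 ≡ 10, so v_5 = 10^{−1} = 10 (mod 11).
  v = [1, 8, 6, 8, 10].
Step 2: syndromes of r = [5, 10, 8, 0, 2] (all sums mod 11).
  S_0 = Σ v_i r_i = 1·5 + 8·10 + 6·8 + 8·0 + 10·2 = 153 ≡ 10.
  S_1 = Σ v_i α_i r_i = 1·9·5 + 8·10·10 + 6·1·8 + 8·4·0 + 10·6·2 = 1013 ≡ 1.
  α_i^2 mod 11 = [4, 1, 1, 5, 3].
  S_2 = Σ v_i α_i^2 r_i = 1·4·5 + 8·1·10 + 6·1·8 + 8·5·0 + 10·3·2 = 208 ≡ 10.
  S = (10, 1, 10) ≠ 0, so r is not a codeword (an error is present).
Step 3: locate the error. For a single error e at position i, S_ℓ = v_i·e·α_i^ℓ, so α_err = S_1/S_0.
  S_0^{−1} = 10^{−1} = 10 (mod 11), so α_err = 1·10 = 10 ≡ 10 = α_2. Error position i = 2.
  Consistency check: S_2/S_1 = 10·1 = 10 ≡ 10 = α_err ✓ (single-error assumption holds).
Step 4: error magnitude e = S_0/v_2 = S_0·∏_{j≠2}(α_2 − α_j) = 10·7 = 70 ≡ 4 (mod 11).
Step 5: correct position 2: c_2 = r_2 − e = 10 − 4 ≡ 6 (mod 11). Hence c = [5, 6, 8, 0, 2].
  Check: interpolating c through the α_i gives m(x) = 7 + 1·x (degree < 2) with m(α_i) = c_i for every i, so c is indeed a codeword.


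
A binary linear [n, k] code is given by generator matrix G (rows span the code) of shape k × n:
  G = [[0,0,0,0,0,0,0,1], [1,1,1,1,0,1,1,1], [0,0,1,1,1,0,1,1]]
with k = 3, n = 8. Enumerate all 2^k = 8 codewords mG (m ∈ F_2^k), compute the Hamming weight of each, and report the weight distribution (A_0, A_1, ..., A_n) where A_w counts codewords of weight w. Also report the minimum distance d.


Weight distribution: A_0 = 1, A_1 = 1, A_4 = 2, A_5 = 2, A_6 = 1, A_7 = 1. Minimum distance d = 1.

Enumerate all 2^3 = 8 messages m ∈ F_2^3.
For each, compute codeword c = mG in F_2^8, then tally its weight.
  m = 000 → c = 00000000, weight = 0.
  m = 100 → c = 00000001, weight = 1.
  m = 010 → c = 11110111, weight = 7.
  m = 110 → c = 11110110, weight = 6.
  m = 001 → c = 00111011, weight = 5.
  m = 101 → c = 00111010, weight = 4.
  m = 011 → c = 11001100, weight = 4.
  m = 111 → c = 11001101, weight = 5.
Tally weights:
  weight 0: 1 codewords.
  weight 1: 1 codewords.
  weight 4: 2 codewords.
  weight 5: 2 codewords.
  weight 6: 1 codewords.
  weight 7: 1 codewords.
Minimum distance d = smallest w > 0 with A_w > 0 = 1.
Sanity: Σ A_w = 8 = 2^3 = 8 ✓.


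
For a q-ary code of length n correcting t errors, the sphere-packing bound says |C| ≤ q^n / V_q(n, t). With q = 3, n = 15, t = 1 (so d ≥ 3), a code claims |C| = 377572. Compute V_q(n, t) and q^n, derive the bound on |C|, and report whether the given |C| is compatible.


V_q(n, t) = 31, q^n = 14348907, Hamming bound = 462867, |C| = 377572 ≤ bound (satisfied).

Step 1: Compute V_q(n, t) = Σ_{j=0}^1 C(n, j) (q−1)^j.
  j = 0: C(15,0)·(2)^0 = 1·1 = 1.
  j = 1: C(15,1)·(2)^1 = 15·2 = 30.
  V_q(n, t) = 1 + 30 = 31.
Step 2: q^n = 3^15 = 14348907.
Step 3: Hamming bound ⌊q^n / V_q(n,t)⌋ = ⌊14348907/31⌋ = 462867.
Step 4: Compare |C| = 377572 to 462867: satisfied.
The claimed |C| lies below the Hamming bound.


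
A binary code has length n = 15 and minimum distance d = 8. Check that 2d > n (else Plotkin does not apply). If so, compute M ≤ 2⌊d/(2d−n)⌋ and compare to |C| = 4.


Plotkin bound M ≤ 16; given |C| = 4 ≤ bound (satisfied).

Check applicability: 2d = 16, n = 15.
2d − n = 1 > 0, so Plotkin applies.
Compute d/(2d−n) = 8/1 ≈ 8.0000.
⌊d/(2d−n)⌋ = 8.
Plotkin bound: M ≤ 2·8 = 16.
Given |C| = 4, check: satisfied.
This |C| is below the Plotkin bound.


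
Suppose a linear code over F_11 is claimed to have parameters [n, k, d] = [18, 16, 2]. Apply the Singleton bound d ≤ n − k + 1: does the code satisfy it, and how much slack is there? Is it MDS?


Singleton RHS = n − k + 1 = 3, slack = 1, bound satisfied, not MDS.

Singleton bound: d ≤ n − k + 1.
Here n = 18, k = 16, so n − k + 1 = 3.
Given d = 2, check d ≤ 3: YES.
Slack = (n − k + 1) − d = 1.
The code is NOT MDS (slack = 1 > 0).
Description: the claimed parameters are [18, 16, 2]_11; such a code would be non-MDS.


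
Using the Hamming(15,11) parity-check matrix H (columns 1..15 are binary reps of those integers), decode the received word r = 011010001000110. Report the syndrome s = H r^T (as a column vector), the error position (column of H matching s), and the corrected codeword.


s = (1, 1, 1, 0)^T, error position = 14, corrected codeword c = 011010001000100

Compute s = H r^T mod 2 one row at a time:
  s_1 = 0 + 1 + 0 + 0 + 0 + 1 + 1 + 0 = 3 ≡ 1 (mod 2).
  s_2 = 0 + 1 + 0 + 0 + 0 + 1 + 1 + 0 = 3 ≡ 1 (mod 2).
  s_3 = 1 + 1 + 0 + 0 + 0 + 0 + 1 + 0 = 3 ≡ 1 (mod 2).
  s_4 = 0 + 1 + 1 + 0 + 1 + 0 + 1 + 0 = 4 ≡ 0 (mod 2).
s = (1, 1, 1, 0)^T — this equals column 14 of H (binary 1110), so error is at position 14.
Correct: flip bit 14 of r = 011010001000110 to get c = 011010001000100.


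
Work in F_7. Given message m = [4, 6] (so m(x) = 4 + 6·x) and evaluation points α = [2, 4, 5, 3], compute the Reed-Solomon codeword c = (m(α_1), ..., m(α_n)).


c = [2, 0, 6, 1]

Message polynomial: m(x) = 4 + 6·x (mod 7).
For each evaluation point α_i, compute m(α_i) mod 7:
  α_1 = 2: Horner steps 6 → 2, so m(2) = 2.
  α_2 = 4: Horner steps 6 → 0, so m(4) = 0.
  α_3 = 5: Horner steps 6 → 6, so m(5) = 6.
  α_4 = 3: Horner steps 6 → 1, so m(3) = 1.
Codeword c = [2, 0, 6, 1] ∈ F_7^4.


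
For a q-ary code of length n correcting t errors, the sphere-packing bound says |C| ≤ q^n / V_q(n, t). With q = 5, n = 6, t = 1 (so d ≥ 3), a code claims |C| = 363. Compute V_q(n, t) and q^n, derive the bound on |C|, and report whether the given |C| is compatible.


V_q(n, t) = 25, q^n = 15625, Hamming bound = 625, |C| = 363 ≤ bound (satisfied).

Step 1: Compute V_q(n, t) = Σ_{j=0}^1 C(n, j) (q−1)^j.
  j = 0: C(6,0)·(4)^0 = 1·1 = 1.
  j = 1: C(6,1)·(4)^1 = 6·4 = 24.
  V_q(n, t) = 1 + 24 = 25.
Step 2: q^n = 5^6 = 15625.
Step 3: Hamming bound ⌊q^n / V_q(n,t)⌋ = ⌊15625/25⌋ = 625.
Step 4: Compare |C| = 363 to 625: satisfied.
The claimed |C| lies below the Hamming bound.


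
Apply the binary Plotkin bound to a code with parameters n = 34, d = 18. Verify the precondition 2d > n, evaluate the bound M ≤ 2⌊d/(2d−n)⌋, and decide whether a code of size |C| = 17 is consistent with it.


Plotkin bound M ≤ 18; given |C| = 17 ≤ bound (satisfied).

Check applicability: 2d = 36, n = 34.
2d − n = 2 > 0, so Plotkin applies.
Compute d/(2d−n) = 18/2 ≈ 9.0000.
⌊d/(2d−n)⌋ = 9.
Plotkin bound: M ≤ 2·9 = 18.
Given |C| = 17, check: satisfied.
This |C| is below the Plotkin bound.


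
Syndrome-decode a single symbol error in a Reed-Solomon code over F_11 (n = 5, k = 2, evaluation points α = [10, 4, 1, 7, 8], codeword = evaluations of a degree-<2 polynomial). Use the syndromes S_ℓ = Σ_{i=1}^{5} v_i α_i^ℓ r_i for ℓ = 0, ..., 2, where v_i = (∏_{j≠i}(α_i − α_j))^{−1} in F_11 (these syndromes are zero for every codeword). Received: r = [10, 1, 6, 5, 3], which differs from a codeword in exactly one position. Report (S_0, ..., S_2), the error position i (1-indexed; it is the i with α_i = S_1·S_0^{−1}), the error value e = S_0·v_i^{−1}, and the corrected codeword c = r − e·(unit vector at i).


S = (3, 1, 4), error at position 2, error magnitude e = 1, c = [10, 0, 6, 5, 3].

Step 1: column multipliers v_i = (∏_{j≠i}(α_i − α_j))^{−1} mod 11.
  i = 1 (α = 10): (10−4)(10−1)(10−7)(10−8) = 6·9·3·2 = 324 ≡ 5, so v_1 = 5^{−1} = 9 (mod 11).
  i = 2 (α = 4): (4−10)(4−1)(4−7)(4−8) = (−6)·3·(−3)·(−4) = −216 ≡ 4, so v_2 = 4^{−1} = 3 (mod 11).
  i = 3 (α = 1): (1−10)(1−4)(1−7)(1−8) = (−9)·(−3)·(−6)·(−7) = 1134 ≡ 1, so v_3 = 1^{−1} = 1 (mod 11).
  i = 4 (α = 7): (7−10)(7−4)(7−1)(7−8) = (−3)·3·6·(−1) = 54 ≡ 10, so v_4 = 10^{−1} = 10 (mod 11).
  i = 5 (α = 8): (8−10)(8−4)(8−1)(8−7) = (−2)·4·7·1 = −56 ≡ 10, so v_5 = 10^{−1} = 10 (mod 11).
  v = [9, 3, 1, 10, 10].
Step 2: syndromes of r = [10, 1, 6, 5, 3] (all sums mod 11).
  S_0 = Σ v_i r_i = 9·10 + 3·1 + 1·6 + 10·5 + 10·3 = 179 ≡ 3.
  S_1 = Σ v_i α_i r_i = 9·10·10 + 3·4·1 + 1·1·6 + 10·7·5 + 10·8·3 = 1508 ≡ 1.
  α_i^2 mod 11 = [1, 5, 1, 5, 9].
  S_2 = Σ v_i α_i^2 r_i = 9·1·10 + 3·5·1 + 1·1·6 + 10·5·5 + 10·9·3 = 631 ≡ 4.
  S = (3, 1, 4) ≠ 0, so r is not a codeword (an error is present).
Step 3: locate the error. For a single error e at position i, S_ℓ = v_i·e·α_i^ℓ, so α_err = S_1/S_0.
  S_0^{−1} = 3^{−1} = 4 (mod 11), so α_err = 1·4 = 4 ≡ 4 = α_2. Error position i = 2.
  Consistency check: S_2/S_1 = 4·1 = 4 ≡ 4 = α_err ✓ (single-error assumption holds).
Step 4: error magnitude e = S_0/v_2 = S_0·∏_{j≠2}(α_2 − α_j) = 3·4 = 12 ≡ 1 (mod 11).
Step 5: correct position 2: c_2 = r_2 − e = 1 − 1 ≡ 0 (mod 11). Hence c = [10, 0, 6, 5, 3].
  Check: interpolating c through the α_i gives m(x) = 8 + 9·x (degree < 2) with m(α_i) = c_i for every i, so c is indeed a codeword.


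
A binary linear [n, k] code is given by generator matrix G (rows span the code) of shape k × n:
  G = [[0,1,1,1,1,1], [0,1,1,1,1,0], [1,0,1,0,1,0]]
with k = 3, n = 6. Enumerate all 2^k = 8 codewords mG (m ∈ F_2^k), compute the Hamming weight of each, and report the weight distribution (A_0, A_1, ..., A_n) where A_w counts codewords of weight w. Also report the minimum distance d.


Weight distribution: A_0 = 1, A_1 = 1, A_3 = 2, A_4 = 3, A_5 = 1. Minimum distance d = 1.

Enumerate all 2^3 = 8 messages m ∈ F_2^3.
For each, compute codeword c = mG in F_2^6, then tally its weight.
  m = 000 → c = 000000, weight = 0.
  m = 100 → c = 011111, weight = 5.
  m = 010 → c = 011110, weight = 4.
  m = 110 → c = 000001, weight = 1.
  m = 001 → c = 101010, weight = 3.
  m = 101 → c = 110101, weight = 4.
  m = 011 → c = 110100, weight = 3.
  m = 111 → c = 101011, weight = 4.
Tally weights:
  weight 0: 1 codewords.
  weight 1: 1 codewords.
  weight 3: 2 codewords.
  weight 4: 3 codewords.
  weight 5: 1 codewords.
Minimum distance d = smallest w > 0 with A_w > 0 = 1.
Sanity: Σ A_w = 8 = 2^3 = 8 ✓.


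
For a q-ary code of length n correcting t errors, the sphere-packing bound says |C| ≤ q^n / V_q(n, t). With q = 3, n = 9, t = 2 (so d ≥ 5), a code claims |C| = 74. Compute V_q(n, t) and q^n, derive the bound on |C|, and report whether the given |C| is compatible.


V_q(n, t) = 163, q^n = 19683, Hamming bound = 120, |C| = 74 ≤ bound (satisfied).

Step 1: Compute V_q(n, t) = Σ_{j=0}^2 C(n, j) (q−1)^j.
  j = 0: C(9,0)·(2)^0 = 1·1 = 1.
  j = 1: C(9,1)·(2)^1 = 9·2 = 18.
  j = 2: C(9,2)·(2)^2 = 36·4 = 144.
  V_q(n, t) = 1 + 18 + 144 = 163.
Step 2: q^n = 3^9 = 19683.
Step 3: Hamming bound ⌊q^n / V_q(n,t)⌋ = ⌊19683/163⌋ = 120.
Step 4: Compare |C| = 74 to 120: satisfied.
The claimed |C| lies below the Hamming bound.
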